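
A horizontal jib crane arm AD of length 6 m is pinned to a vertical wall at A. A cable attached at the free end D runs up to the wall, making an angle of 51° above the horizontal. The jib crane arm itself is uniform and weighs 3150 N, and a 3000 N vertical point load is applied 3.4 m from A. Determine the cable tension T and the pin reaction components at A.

T = 4214 N, A_x = 2652 N, A_y = 2875 N

ΣM about A: T·sin51°·6 − 3150·3 − 3000·3.4 = 0 → T = 19650/(6·0.777146) = 4214.14 ≈ 4214 N.
ΣF_x = 0: A_x − T·cos51° = 0 → A_x = 4214.14 × 0.62932 = 2652 N.
ΣF_y = 0: A_y + T·sin51° − 3150 − 3000 = 0 → A_y = 6150 − 4214.14 × 0.777146 = 2875 N.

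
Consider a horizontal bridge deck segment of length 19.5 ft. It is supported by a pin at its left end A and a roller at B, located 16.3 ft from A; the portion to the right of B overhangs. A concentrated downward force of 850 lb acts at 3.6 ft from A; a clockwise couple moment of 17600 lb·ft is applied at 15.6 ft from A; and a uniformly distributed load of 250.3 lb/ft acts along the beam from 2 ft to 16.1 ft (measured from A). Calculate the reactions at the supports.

A_x = 0, A_y = 1152 lb, B_y = 3227 lb

Resultant of the distributed load: 250.3 × 14.1 = 3529.23 lb at 9.05 ft from A.
Moments about A: B_y·16.3 − 850·3.6 − 17600 − (250.3·14.1)·9.05 = 0 → B_y = 52599.5315/16.3 = 3226.97 ≈ 3227 lb.
ΣF_y = 0: A_y + 3226.97 − 850 − 250.3·14.1 = 0 → A_y = 1152 lb.
ΣF_x = 0: no horizontal applied forces, so A_x = 0.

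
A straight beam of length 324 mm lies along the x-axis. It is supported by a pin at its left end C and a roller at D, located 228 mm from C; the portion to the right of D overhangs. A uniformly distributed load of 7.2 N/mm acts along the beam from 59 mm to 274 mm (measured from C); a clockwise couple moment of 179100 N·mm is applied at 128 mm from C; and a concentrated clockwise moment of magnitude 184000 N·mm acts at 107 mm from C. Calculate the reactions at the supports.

Resultant of the distributed load: 7.2 × 215 = 1548 N at 166.5 mm from C.
Taking moments about C: D_y·228 − (7.2·215)·166.5 − 179100 − 184000 = 0 → D_y = 620842/228 = 2722.99 ≈ 2723 N.
ΣF_y = 0: C_y + 2722.99 − 7.2·215 = 0 → C_y = -1175 N.
ΣF_x = 0: no horizontal applied forces, so C_x = 0.

C_x = 0, C_y = -1175 N, D_y = 2723 N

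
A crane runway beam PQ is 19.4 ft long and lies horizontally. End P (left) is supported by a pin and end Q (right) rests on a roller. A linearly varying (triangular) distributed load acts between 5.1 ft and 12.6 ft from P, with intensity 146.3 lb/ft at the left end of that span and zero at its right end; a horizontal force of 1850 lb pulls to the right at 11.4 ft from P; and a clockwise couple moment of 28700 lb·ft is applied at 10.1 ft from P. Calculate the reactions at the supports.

Resultant of the triangular load: ½ × 146.3 × 7.5 = 548.625 lb, acting at 7.6 ft from P (one-third of the span from the peak).
Moments about P: Q_y·19.4 − (½·146.3·7.5)·7.6 − 28700 = 0 → Q_y = 32869.55/19.4 = 1694.31 ≈ 1694 lb.
ΣF_y = 0: P_y + 1694.31 − ½·146.3·7.5 = 0 → P_y = -1146 lb.
ΣF_x = 0: P_x + 1850 = 0 → P_x = -1850 lb.

P_x = -1850 lb, P_y = -1146 lb, Q_y = 1694 lb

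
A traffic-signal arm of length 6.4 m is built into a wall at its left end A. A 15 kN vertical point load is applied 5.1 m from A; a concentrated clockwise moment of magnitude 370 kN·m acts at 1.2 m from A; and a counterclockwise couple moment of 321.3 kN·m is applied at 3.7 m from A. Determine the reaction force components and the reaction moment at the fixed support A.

A_x = 0, A_y = 15.00 kN, M_A = 125.2 kN·m

ΣF_x = 0: A_x = 0.
ΣF_y = 0: A_y − 15 = 0 → A_y = 15.00 kN.
ΣM about A: M_A − 15·5.1 − 370 + 321.3 = 0 → M_A = 125.2 kN·m.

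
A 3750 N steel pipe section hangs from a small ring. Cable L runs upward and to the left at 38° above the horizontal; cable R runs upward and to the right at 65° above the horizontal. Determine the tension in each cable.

ΣF_x = 0: −T_L·cos38° + T_R·cos65° = 0 → T_R = 1.86459·T_L.
ΣF_y = 0: T_L·sin38° + T_R·sin65° = 3750.
Substitute: T_L·(0.615661 + 1.86459·0.906308) = 3750 → T_L = 1626.51 ≈ 1627 N.
Then T_R = 1.86459 × 1626.51 = 3033 N.

T_L = 1627 N, T_R = 3033 N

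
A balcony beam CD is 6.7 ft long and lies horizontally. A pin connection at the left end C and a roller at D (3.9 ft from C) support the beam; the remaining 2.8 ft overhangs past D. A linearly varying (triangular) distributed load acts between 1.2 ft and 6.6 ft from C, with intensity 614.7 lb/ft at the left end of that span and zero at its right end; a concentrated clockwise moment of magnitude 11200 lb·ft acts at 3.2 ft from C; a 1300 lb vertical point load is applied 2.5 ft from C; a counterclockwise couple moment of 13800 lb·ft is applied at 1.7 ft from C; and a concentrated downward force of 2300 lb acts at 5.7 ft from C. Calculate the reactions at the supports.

C_x = 0, C_y = 454.8 lb, D_y = 4805 lb

Resultant of the triangular load: ½ × 614.7 × 5.4 = 1659.69 lb, acting at 3 ft from C (one-third of the span from the peak).
ΣM about C: D_y·3.9 − (½·614.7·5.4)·3 − 11200 − 1300·2.5 + 13800 − 2300·5.7 = 0 → D_y = 18739.07/3.9 = 4804.89 ≈ 4805 lb.
ΣF_y = 0: C_y + 4804.89 − ½·614.7·5.4 − 1300 − 2300 = 0 → C_y = 454.8 lb.
ΣF_x = 0: no horizontal applied forces, so C_x = 0.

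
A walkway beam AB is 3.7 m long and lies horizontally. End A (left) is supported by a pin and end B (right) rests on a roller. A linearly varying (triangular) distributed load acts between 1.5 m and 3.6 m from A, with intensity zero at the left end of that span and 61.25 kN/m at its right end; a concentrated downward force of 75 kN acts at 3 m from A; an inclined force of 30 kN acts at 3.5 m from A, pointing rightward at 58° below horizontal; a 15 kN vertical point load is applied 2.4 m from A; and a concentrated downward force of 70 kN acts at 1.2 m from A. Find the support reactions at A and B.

A_x = -15.90 kN, A_y = 82.04 kN, B_y = 167.7 kN

Resultant of the triangular load: ½ × 61.25 × 2.1 = 64.3125 kN, acting at 2.9 m from A (one-third of the span from the peak).
ΣM about A: B_y·3.7 − (½·61.25·2.1)·2.9 − 75·3 − 30·sin58°·3.5 − 15·2.4 − 70·1.2 = 0 → B_y = 620.551/3.7 = 167.716 ≈ 167.7 kN.
ΣF_y = 0: A_y + 167.716 − ½·61.25·2.1 − 75 − 30·sin58° − 15 − 70 = 0 → A_y = 82.04 kN.
ΣF_x = 0: A_x + 30·cos58° = 0 → A_x = -15.90 kN.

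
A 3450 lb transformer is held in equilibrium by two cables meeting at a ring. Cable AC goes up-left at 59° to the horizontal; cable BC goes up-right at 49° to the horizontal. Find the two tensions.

ΣF_x = 0: −T_AC·cos59° + T_BC·cos49° = 0 → T_BC = 0.785048·T_AC.
ΣF_y = 0: T_AC·sin59° + T_BC·sin49° = 3450.
Substitute: T_AC·(0.857167 + 0.785048·0.75471) = 3450 → T_AC = 2379.88 ≈ 2380 lb.
Then T_BC = 0.785048 × 2379.88 = 1868 lb.

T_AC = 2380 lb, T_BC = 1868 lb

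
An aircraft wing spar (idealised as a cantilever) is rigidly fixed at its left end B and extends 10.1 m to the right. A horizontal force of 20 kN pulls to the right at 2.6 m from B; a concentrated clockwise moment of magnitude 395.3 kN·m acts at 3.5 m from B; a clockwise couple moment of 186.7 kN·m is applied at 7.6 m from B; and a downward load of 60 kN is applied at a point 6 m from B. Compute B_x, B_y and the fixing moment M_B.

ΣF_x = 0: B_x + 20 = 0 → B_x = -20.00 kN.
ΣF_y = 0: B_y − 60 = 0 → B_y = 60.00 kN.
ΣM about B: M_B − 395.3 − 186.7 − 60·6 = 0 → M_B = 942.0 kN·m.

B_x = -20.00 kN, B_y = 60.00 kN, M_B = 942.0 kN·m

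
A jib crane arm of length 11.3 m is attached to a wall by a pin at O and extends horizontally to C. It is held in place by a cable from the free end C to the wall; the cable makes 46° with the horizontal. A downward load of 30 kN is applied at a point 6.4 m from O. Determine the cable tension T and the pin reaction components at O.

ΣM about O: T·sin46°·11.3 − 30·6.4 = 0 → T = 192/(11.3·0.71934) = 23.6205 ≈ 23.62 kN.
ΣF_x = 0: O_x − T·cos46° = 0 → O_x = 23.6205 × 0.694658 = 16.41 kN.
ΣF_y = 0: O_y + T·sin46° − 30 = 0 → O_y = 30 − 23.6205 × 0.71934 = 13.01 kN.

T = 23.62 kN, O_x = 16.41 kN, O_y = 13.01 kN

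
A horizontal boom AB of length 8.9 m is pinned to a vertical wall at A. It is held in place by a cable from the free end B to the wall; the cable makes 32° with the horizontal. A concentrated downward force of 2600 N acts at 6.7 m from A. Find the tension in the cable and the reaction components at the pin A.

T = 3694 N, A_x = 3132 N, A_y = 642.7 N

ΣM about A: T·sin32°·8.9 − 2600·6.7 = 0 → T = 17420/(8.9·0.529919) = 3693.59 ≈ 3694 N.
ΣF_x = 0: A_x − T·cos32° = 0 → A_x = 3693.59 × 0.848048 = 3132 N.
ΣF_y = 0: A_y + T·sin32° − 2600 = 0 → A_y = 2600 − 3693.59 × 0.529919 = 642.7 N.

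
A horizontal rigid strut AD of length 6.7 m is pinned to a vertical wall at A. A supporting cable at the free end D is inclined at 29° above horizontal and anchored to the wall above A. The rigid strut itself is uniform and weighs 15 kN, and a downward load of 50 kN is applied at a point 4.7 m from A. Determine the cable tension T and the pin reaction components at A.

T = 87.82 kN, A_x = 76.81 kN, A_y = 22.43 kN

ΣM about A: T·sin29°·6.7 − 15·3.35 − 50·4.7 = 0 → T = 285.25/(6.7·0.48481) = 87.8171 ≈ 87.82 kN.
ΣF_x = 0: A_x − T·cos29° = 0 → A_x = 87.8171 × 0.87462 = 76.81 kN.
ΣF_y = 0: A_y + T·sin29° − 15 − 50 = 0 → A_y = 65 − 87.8171 × 0.48481 = 22.43 kN.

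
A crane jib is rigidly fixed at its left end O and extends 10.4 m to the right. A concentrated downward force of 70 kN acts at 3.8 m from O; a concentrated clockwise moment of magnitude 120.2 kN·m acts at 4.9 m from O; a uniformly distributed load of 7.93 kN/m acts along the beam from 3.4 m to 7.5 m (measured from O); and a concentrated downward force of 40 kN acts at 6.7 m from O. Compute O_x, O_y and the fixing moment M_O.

O_x = 0, O_y = 142.5 kN, M_O = 831.4 kN·m

Resultant of the distributed load: 7.93 × 4.1 = 32.513 kN at 5.45 m from O.
ΣF_x = 0: O_x = 0.
ΣF_y = 0: O_y − 70 − 7.93·4.1 − 40 = 0 → O_y = 142.5 kN.
ΣM about O: M_O − 70·3.8 − 120.2 − (7.93·4.1)·5.45 − 40·6.7 = 0 → M_O = 831.4 kN·m.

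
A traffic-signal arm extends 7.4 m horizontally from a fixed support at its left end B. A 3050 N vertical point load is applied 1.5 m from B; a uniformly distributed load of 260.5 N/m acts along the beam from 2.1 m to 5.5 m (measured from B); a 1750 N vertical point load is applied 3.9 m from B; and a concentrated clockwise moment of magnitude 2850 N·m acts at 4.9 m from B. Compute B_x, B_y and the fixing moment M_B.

B_x = 0, B_y = 5686 N, M_B = 17620 N·m

Resultant of the distributed load: 260.5 × 3.4 = 885.7 N at 3.8 m from B.
ΣF_x = 0: B_x = 0.
ΣF_y = 0: B_y − 3050 − 260.5·3.4 − 1750 = 0 → B_y = 5686 N.
ΣM about B: M_B − 3050·1.5 − (260.5·3.4)·3.8 − 1750·3.9 − 2850 = 0 → M_B = 17620 N·m.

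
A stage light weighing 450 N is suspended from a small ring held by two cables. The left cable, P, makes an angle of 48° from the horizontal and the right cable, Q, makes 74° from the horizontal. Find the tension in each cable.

ΣF_x = 0: −T_P·cos48° + T_Q·cos74° = 0 → T_Q = 2.42758·T_P.
ΣF_y = 0: T_P·sin48° + T_Q·sin74° = 450.
Substitute: T_P·(0.743145 + 2.42758·0.961262) = 450 → T_P = 146.261 ≈ 146.3 N.
Then T_Q = 2.42758 × 146.261 = 355.1 N.

T_P = 146.3 N, T_Q = 355.1 N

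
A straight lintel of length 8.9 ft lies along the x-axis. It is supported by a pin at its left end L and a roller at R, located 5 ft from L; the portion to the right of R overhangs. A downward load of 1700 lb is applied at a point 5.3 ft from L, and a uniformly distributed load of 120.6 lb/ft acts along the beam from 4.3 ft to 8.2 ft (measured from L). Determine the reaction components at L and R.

L_x = 0, L_y = -219.6 lb, R_y = 2390 lb

Resultant of the distributed load: 120.6 × 3.9 = 470.34 lb at 6.25 ft from L.
Moments about L: R_y·5 − 1700·5.3 − (120.6·3.9)·6.25 = 0 → R_y = 11949.625/5 = 2389.93 ≈ 2390 lb.
ΣF_y = 0: L_y + 2389.93 − 1700 − 120.6·3.9 = 0 → L_y = -219.6 lb.
ΣF_x = 0: no horizontal applied forces, so L_x = 0.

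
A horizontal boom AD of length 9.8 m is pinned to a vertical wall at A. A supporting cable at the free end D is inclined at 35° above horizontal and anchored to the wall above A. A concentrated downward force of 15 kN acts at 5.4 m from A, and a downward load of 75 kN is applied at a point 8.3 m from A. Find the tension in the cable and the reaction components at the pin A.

ΣM about A: T·sin35°·9.8 − 15·5.4 − 75·8.3 = 0 → T = 703.5/(9.8·0.573576) = 125.155 ≈ 125.2 kN.
ΣF_x = 0: A_x − T·cos35° = 0 → A_x = 125.155 × 0.819152 = 102.5 kN.
ΣF_y = 0: A_y + T·sin35° − 15 − 75 = 0 → A_y = 90 − 125.155 × 0.573576 = 18.21 kN.

T = 125.2 kN, A_x = 102.5 kN, A_y = 18.21 kN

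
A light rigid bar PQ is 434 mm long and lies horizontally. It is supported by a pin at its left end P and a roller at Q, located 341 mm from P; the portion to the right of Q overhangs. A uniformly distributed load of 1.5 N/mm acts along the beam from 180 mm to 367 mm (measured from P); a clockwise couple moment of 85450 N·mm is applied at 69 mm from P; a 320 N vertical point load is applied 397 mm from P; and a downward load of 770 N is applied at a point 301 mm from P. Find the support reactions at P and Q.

P_x = 0, P_y = -157.3 N, Q_y = 1528 N

Resultant of the distributed load: 1.5 × 187 = 280.5 N at 273.5 mm from P.
ΣM about P: Q_y·341 − (1.5·187)·273.5 − 85450 − 320·397 − 770·301 = 0 → Q_y = 520976.75/341 = 1527.79 ≈ 1528 N.
ΣF_y = 0: P_y + 1527.79 − 1.5·187 − 320 − 770 = 0 → P_y = -157.3 N.
ΣF_x = 0: no horizontal applied forces, so P_x = 0.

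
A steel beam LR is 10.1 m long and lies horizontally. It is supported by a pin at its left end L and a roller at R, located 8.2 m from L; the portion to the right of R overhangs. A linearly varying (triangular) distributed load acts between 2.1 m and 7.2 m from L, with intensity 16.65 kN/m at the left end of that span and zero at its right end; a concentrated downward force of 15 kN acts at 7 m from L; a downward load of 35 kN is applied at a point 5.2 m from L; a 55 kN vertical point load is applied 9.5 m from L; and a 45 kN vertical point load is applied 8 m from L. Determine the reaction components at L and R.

Resultant of the triangular load: ½ × 16.65 × 5.1 = 42.4575 kN, acting at 3.8 m from L (one-third of the span from the peak).
ΣM about L: R_y·8.2 − (½·16.65·5.1)·3.8 − 15·7 − 35·5.2 − 55·9.5 − 45·8 = 0 → R_y = 1330.8385/8.2 = 162.297 ≈ 162.3 kN.
ΣF_y = 0: L_y + 162.297 − ½·16.65·5.1 − 15 − 35 − 55 − 45 = 0 → L_y = 30.16 kN.
ΣF_x = 0: no horizontal applied forces, so L_x = 0.

L_x = 0, L_y = 30.16 kN, R_y = 162.3 kN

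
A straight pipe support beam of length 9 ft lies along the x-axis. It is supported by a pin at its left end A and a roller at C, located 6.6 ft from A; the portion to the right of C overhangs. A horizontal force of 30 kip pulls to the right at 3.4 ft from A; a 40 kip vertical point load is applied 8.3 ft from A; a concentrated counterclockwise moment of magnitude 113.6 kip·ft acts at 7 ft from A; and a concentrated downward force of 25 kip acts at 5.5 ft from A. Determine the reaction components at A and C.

A_x = -30.00 kip, A_y = 11.08 kip, C_y = 53.92 kip

Moments about A: C_y·6.6 − 40·8.3 + 113.6 − 25·5.5 = 0 → C_y = 355.9/6.6 = 53.9242 ≈ 53.92 kip.
ΣF_y = 0: A_y + 53.9242 − 40 − 25 = 0 → A_y = 11.08 kip.
ΣF_x = 0: A_x + 30 = 0 → A_x = -30.00 kip.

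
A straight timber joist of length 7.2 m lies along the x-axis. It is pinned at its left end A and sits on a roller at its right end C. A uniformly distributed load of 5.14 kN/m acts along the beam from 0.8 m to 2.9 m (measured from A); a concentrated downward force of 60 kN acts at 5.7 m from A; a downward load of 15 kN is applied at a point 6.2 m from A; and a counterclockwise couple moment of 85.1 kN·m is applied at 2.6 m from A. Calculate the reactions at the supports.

A_x = 0, A_y = 34.42 kN, C_y = 51.37 kN

Resultant of the distributed load: 5.14 × 2.1 = 10.794 kN at 1.85 m from A.
Taking moments about A: C_y·7.2 − (5.14·2.1)·1.85 − 60·5.7 − 15·6.2 + 85.1 = 0 → C_y = 369.8689/7.2 = 51.3707 ≈ 51.37 kN.
ΣF_y = 0: A_y + 51.3707 − 5.14·2.1 − 60 − 15 = 0 → A_y = 34.42 kN.
ΣF_x = 0: no horizontal applied forces, so A_x = 0.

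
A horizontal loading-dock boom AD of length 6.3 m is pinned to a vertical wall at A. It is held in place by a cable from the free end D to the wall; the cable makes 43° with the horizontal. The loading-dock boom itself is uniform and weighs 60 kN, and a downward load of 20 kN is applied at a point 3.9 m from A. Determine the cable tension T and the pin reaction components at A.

ΣM about A: T·sin43°·6.3 − 60·3.15 − 20·3.9 = 0 → T = 267/(6.3·0.681998) = 62.1423 ≈ 62.14 kN.
ΣF_x = 0: A_x − T·cos43° = 0 → A_x = 62.1423 × 0.731354 = 45.45 kN.
ΣF_y = 0: A_y + T·sin43° − 60 − 20 = 0 → A_y = 80 − 62.1423 × 0.681998 = 37.62 kN.

T = 62.14 kN, A_x = 45.45 kN, A_y = 37.62 kN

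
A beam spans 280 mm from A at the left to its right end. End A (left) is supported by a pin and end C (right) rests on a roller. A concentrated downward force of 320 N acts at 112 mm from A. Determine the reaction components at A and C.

A_x = 0, A_y = 192.0 N, C_y = 128.0 N

Moments about A: C_y·280 − 320·112 = 0 → C_y = 35840/280 = 128.0 N.
ΣF_y = 0: A_y + 128 − 320 = 0 → A_y = 192.0 N.
ΣF_x = 0: no horizontal applied forces, so A_x = 0.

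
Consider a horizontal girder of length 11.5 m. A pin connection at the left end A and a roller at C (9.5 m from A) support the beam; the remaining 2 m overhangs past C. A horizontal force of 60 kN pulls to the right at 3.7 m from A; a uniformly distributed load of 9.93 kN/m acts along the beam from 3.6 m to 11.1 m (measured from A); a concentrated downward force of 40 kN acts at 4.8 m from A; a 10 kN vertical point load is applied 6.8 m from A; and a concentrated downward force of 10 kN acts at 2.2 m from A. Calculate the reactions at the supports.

A_x = -60.00 kN, A_y = 47.17 kN, C_y = 87.30 kN

Resultant of the distributed load: 9.93 × 7.5 = 74.475 kN at 7.35 m from A.
Taking moments about A: C_y·9.5 − (9.93·7.5)·7.35 − 40·4.8 − 10·6.8 − 10·2.2 = 0 → C_y = 829.39125/9.5 = 87.3043 ≈ 87.30 kN.
ΣF_y = 0: A_y + 87.3043 − 9.93·7.5 − 40 − 10 − 10 = 0 → A_y = 47.17 kN.
ΣF_x = 0: A_x + 60 = 0 → A_x = -60.00 kN.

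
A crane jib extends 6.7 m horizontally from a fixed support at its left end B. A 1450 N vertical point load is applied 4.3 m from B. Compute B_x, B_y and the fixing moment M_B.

B_x = 0, B_y = 1450 N, M_B = 6235 N·m

ΣF_x = 0: B_x = 0.
ΣF_y = 0: B_y − 1450 = 0 → B_y = 1450 N.
ΣM about B: M_B − 1450·4.3 = 0 → M_B = 6235 N·m.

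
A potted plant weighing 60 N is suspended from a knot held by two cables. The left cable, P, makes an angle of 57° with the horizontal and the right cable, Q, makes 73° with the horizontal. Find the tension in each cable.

ΣF_x = 0: −T_P·cos57° + T_Q·cos73° = 0 → T_Q = 1.86283·T_P.
ΣF_y = 0: T_P·sin57° + T_Q·sin73° = 60.
Substitute: T_P·(0.838671 + 1.86283·0.956305) = 60 → T_P = 22.8998 ≈ 22.90 N.
Then T_Q = 1.86283 × 22.8998 = 42.66 N.

T_P = 22.90 N, T_Q = 42.66 N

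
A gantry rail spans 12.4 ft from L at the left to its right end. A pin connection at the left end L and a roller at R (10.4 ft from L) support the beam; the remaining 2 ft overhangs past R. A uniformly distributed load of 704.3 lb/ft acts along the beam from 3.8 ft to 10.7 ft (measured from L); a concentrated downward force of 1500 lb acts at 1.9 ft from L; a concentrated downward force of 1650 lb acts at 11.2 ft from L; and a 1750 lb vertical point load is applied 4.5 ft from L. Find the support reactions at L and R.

L_x = 0, L_y = 3564 lb, R_y = 6196 lb

Resultant of the distributed load: 704.3 × 6.9 = 4859.67 lb at 7.25 ft from L.
Taking moments about L: R_y·10.4 − (704.3·6.9)·7.25 − 1500·1.9 − 1650·11.2 − 1750·4.5 = 0 → R_y = 64437.6075/10.4 = 6195.92 ≈ 6196 lb.
ΣF_y = 0: L_y + 6195.92 − 704.3·6.9 − 1500 − 1650 − 1750 = 0 → L_y = 3564 lb.
ΣF_x = 0: no horizontal applied forces, so L_x = 0.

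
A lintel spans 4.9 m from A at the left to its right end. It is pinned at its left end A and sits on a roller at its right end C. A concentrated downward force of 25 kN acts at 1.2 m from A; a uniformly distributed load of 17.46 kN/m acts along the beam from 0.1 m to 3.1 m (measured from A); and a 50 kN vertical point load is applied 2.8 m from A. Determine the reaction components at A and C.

Resultant of the distributed load: 17.46 × 3 = 52.38 kN at 1.6 m from A.
ΣM about A: C_y·4.9 − 25·1.2 − (17.46·3)·1.6 − 50·2.8 = 0 → C_y = 253.808/4.9 = 51.7976 ≈ 51.80 kN.
ΣF_y = 0: A_y + 51.7976 − 25 − 17.46·3 − 50 = 0 → A_y = 75.58 kN.
ΣF_x = 0: no horizontal applied forces, so A_x = 0.

A_x = 0, A_y = 75.58 kN, C_y = 51.80 kN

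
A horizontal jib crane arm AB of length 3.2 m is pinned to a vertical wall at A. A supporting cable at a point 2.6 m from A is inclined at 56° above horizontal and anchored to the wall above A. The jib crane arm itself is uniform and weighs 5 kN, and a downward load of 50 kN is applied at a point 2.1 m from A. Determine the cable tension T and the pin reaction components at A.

ΣM about A: T·sin56°·2.6 − 5·1.6 − 50·2.1 = 0 → T = 113/(2.6·0.829038) = 52.4241 ≈ 52.42 kN.
ΣF_x = 0: A_x − T·cos56° = 0 → A_x = 52.4241 × 0.559193 = 29.32 kN.
ΣF_y = 0: A_y + T·sin56° − 5 − 50 = 0 → A_y = 55 − 52.4241 × 0.829038 = 11.54 kN.

T = 52.42 kN, A_x = 29.32 kN, A_y = 11.54 kN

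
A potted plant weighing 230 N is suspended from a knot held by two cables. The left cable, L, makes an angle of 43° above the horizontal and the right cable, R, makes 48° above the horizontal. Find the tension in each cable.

T_L = 153.9 N, T_R = 168.2 N

ΣF_x = 0: −T_L·cos43° + T_R·cos48° = 0 → T_R = 1.09299·T_L.
ΣF_y = 0: T_L·sin43° + T_R·sin48° = 230.
Substitute: T_L·(0.681998 + 1.09299·0.743145) = 230 → T_L = 153.924 ≈ 153.9 N.
Then T_R = 1.09299 × 153.924 = 168.2 N.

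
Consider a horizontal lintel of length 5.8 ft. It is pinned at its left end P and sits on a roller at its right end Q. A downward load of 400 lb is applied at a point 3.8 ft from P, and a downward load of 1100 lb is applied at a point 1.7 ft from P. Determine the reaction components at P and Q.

P_x = 0, P_y = 915.5 lb, Q_y = 584.5 lb

Moments about P: Q_y·5.8 − 400·3.8 − 1100·1.7 = 0 → Q_y = 3390/5.8 = 584.483 ≈ 584.5 lb.
ΣF_y = 0: P_y + 584.483 − 400 − 1100 = 0 → P_y = 915.5 lb.
ΣF_x = 0: no horizontal applied forces, so P_x = 0.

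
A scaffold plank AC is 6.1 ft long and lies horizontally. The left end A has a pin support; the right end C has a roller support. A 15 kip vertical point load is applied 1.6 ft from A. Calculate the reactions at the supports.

A_x = 0, A_y = 11.07 kip, C_y = 3.934 kip

Moments about A: C_y·6.1 − 15·1.6 = 0 → C_y = 24/6.1 = 3.93443 ≈ 3.934 kip.
ΣF_y = 0: A_y + 3.93443 − 15 = 0 → A_y = 11.07 kip.
ΣF_x = 0: no horizontal applied forces, so A_x = 0.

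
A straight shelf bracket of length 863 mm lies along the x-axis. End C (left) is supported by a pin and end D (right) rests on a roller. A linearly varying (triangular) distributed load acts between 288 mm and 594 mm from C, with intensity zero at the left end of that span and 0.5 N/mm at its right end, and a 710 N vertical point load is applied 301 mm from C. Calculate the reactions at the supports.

C_x = 0, C_y = 495.3 N, D_y = 291.2 N

Resultant of the triangular load: ½ × 0.5 × 306 = 76.5 N, acting at 492 mm from C (one-third of the span from the peak).
Moments about C: D_y·863 − (½·0.5·306)·492 − 710·301 = 0 → D_y = 251348/863 = 291.249 ≈ 291.2 N.
ΣF_y = 0: C_y + 291.249 − ½·0.5·306 − 710 = 0 → C_y = 495.3 N.
ΣF_x = 0: no horizontal applied forces, so C_x = 0.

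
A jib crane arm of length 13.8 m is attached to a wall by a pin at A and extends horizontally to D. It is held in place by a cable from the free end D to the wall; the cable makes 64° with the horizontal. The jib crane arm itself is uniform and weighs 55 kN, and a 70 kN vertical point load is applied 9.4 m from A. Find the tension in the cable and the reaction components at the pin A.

T = 83.65 kN, A_x = 36.67 kN, A_y = 49.82 kN

ΣM about A: T·sin64°·13.8 − 55·6.9 − 70·9.4 = 0 → T = 1037.5/(13.8·0.898794) = 83.6467 ≈ 83.65 kN.
ΣF_x = 0: A_x − T·cos64° = 0 → A_x = 83.6467 × 0.438371 = 36.67 kN.
ΣF_y = 0: A_y + T·sin64° − 55 − 70 = 0 → A_y = 125 − 83.6467 × 0.898794 = 49.82 kN.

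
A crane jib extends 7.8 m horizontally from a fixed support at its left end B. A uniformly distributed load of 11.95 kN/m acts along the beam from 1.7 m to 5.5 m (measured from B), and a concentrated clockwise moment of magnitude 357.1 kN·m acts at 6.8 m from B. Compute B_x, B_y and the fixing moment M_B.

Resultant of the distributed load: 11.95 × 3.8 = 45.41 kN at 3.6 m from B.
ΣF_x = 0: B_x = 0.
ΣF_y = 0: B_y − 11.95·3.8 = 0 → B_y = 45.41 kN.
ΣM about B: M_B − (11.95·3.8)·3.6 − 357.1 = 0 → M_B = 520.6 kN·m.

B_x = 0, B_y = 45.41 kN, M_B = 520.6 kN·m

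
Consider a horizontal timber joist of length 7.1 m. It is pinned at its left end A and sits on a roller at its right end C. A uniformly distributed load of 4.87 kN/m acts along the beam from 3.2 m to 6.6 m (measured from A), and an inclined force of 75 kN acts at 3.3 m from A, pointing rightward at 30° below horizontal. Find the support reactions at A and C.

Resultant of the distributed load: 4.87 × 3.4 = 16.558 kN at 4.9 m from A.
ΣM about A: C_y·7.1 − (4.87·3.4)·4.9 − 75·sin30°·3.3 = 0 → C_y = 204.8842/7.1 = 28.8569 ≈ 28.86 kN.
ΣF_y = 0: A_y + 28.8569 − 4.87·3.4 − 75·sin30° = 0 → A_y = 25.20 kN.
ΣF_x = 0: A_x + 75·cos30° = 0 → A_x = -64.95 kN.

A_x = -64.95 kN, A_y = 25.20 kN, C_y = 28.86 kN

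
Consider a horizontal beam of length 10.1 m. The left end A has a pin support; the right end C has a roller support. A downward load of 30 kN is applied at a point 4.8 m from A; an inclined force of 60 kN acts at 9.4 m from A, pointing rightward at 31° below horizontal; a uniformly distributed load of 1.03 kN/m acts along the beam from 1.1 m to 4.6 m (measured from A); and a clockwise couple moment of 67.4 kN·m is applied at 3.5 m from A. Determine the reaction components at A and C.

Resultant of the distributed load: 1.03 × 3.5 = 3.605 kN at 2.85 m from A.
Taking moments about A: C_y·10.1 − 30·4.8 − 60·sin31°·9.4 − (1.03·3.5)·2.85 − 67.4 = 0 → C_y = 512.156/10.1 = 50.7085 ≈ 50.71 kN.
ΣF_y = 0: A_y + 50.7085 − 30 − 60·sin31° − 1.03·3.5 = 0 → A_y = 13.80 kN.
ΣF_x = 0: A_x + 60·cos31° = 0 → A_x = -51.43 kN.

A_x = -51.43 kN, A_y = 13.80 kN, C_y = 50.71 kN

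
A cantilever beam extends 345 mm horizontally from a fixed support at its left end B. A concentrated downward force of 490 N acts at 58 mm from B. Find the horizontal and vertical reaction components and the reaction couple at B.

B_x = 0, B_y = 490.0 N, M_B = 28420 N·mm

ΣF_x = 0: B_x = 0.
ΣF_y = 0: B_y − 490 = 0 → B_y = 490.0 N.
ΣM about B: M_B − 490·58 = 0 → M_B = 28420 N·mm.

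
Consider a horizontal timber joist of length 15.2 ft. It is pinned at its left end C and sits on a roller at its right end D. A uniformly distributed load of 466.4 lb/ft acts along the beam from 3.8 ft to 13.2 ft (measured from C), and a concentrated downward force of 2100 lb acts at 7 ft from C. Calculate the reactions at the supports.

C_x = 0, C_y = 3065 lb, D_y = 3419 lb

Resultant of the distributed load: 466.4 × 9.4 = 4384.16 lb at 8.5 ft from C.
ΣM about C: D_y·15.2 − (466.4·9.4)·8.5 − 2100·7 = 0 → D_y = 51965.36/15.2 = 3418.77 ≈ 3419 lb.
ΣF_y = 0: C_y + 3418.77 − 466.4·9.4 − 2100 = 0 → C_y = 3065 lb.
ΣF_x = 0: no horizontal applied forces, so C_x = 0.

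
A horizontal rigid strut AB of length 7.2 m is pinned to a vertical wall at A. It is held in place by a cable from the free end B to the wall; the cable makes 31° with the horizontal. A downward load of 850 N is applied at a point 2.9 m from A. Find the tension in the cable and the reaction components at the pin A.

ΣM about A: T·sin31°·7.2 − 850·2.9 = 0 → T = 2465/(7.2·0.515038) = 664.73 ≈ 664.7 N.
ΣF_x = 0: A_x − T·cos31° = 0 → A_x = 664.73 × 0.857167 = 569.8 N.
ΣF_y = 0: A_y + T·sin31° − 850 = 0 → A_y = 850 − 664.73 × 0.515038 = 507.6 N.

T = 664.7 N, A_x = 569.8 N, A_y = 507.6 N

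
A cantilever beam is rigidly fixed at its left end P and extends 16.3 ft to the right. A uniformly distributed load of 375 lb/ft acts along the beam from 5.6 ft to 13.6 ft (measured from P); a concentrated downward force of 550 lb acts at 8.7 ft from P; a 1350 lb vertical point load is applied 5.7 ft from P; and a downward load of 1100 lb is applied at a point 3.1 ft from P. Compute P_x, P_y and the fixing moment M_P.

Resultant of the distributed load: 375 × 8 = 3000 lb at 9.6 ft from P.
ΣF_x = 0: P_x = 0.
ΣF_y = 0: P_y − 375·8 − 550 − 1350 − 1100 = 0 → P_y = 6000 lb.
ΣM about P: M_P − (375·8)·9.6 − 550·8.7 − 1350·5.7 − 1100·3.1 = 0 → M_P = 44690 lb·ft.

P_x = 0, P_y = 6000 lb, M_P = 44690 lb·ft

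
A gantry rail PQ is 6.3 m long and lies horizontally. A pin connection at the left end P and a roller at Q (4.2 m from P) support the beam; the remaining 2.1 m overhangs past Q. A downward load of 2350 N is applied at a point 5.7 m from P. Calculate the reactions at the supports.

P_x = 0, P_y = -839.3 N, Q_y = 3189 N

Taking moments about P: Q_y·4.2 − 2350·5.7 = 0 → Q_y = 13395/4.2 = 3189.29 ≈ 3189 N.
ΣF_y = 0: P_y + 3189.29 − 2350 = 0 → P_y = -839.3 N.
ΣF_x = 0: no horizontal applied forces, so P_x = 0.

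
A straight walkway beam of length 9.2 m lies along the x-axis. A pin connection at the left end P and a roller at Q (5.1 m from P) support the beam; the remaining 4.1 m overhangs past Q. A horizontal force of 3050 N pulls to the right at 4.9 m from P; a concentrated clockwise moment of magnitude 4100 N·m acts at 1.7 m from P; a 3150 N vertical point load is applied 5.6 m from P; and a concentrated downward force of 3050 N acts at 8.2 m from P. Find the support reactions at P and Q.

Taking moments about P: Q_y·5.1 − 4100 − 3150·5.6 − 3050·8.2 = 0 → Q_y = 46750/5.1 = 9166.67 ≈ 9167 N.
ΣF_y = 0: P_y + 9166.67 − 3150 − 3050 = 0 → P_y = -2967 N.
ΣF_x = 0: P_x + 3050 = 0 → P_x = -3050 N.

P_x = -3050 N, P_y = -2967 N, Q_y = 9167 N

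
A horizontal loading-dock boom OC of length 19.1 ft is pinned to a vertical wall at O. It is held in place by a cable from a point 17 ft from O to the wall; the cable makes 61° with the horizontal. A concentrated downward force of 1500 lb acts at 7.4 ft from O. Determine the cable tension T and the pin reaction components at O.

T = 746.5 lb, O_x = 361.9 lb, O_y = 847.1 lb

ΣM about O: T·sin61°·17 − 1500·7.4 = 0 → T = 11100/(17·0.87462) = 746.543 ≈ 746.5 lb.
ΣF_x = 0: O_x − T·cos61° = 0 → O_x = 746.543 × 0.48481 = 361.9 lb.
ΣF_y = 0: O_y + T·sin61° − 1500 = 0 → O_y = 1500 − 746.543 × 0.87462 = 847.1 lb.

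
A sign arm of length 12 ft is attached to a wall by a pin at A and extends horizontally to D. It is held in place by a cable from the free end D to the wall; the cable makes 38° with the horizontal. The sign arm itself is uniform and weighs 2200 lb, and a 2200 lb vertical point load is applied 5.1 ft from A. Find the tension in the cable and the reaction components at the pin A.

ΣM about A: T·sin38°·12 − 2200·6 − 2200·5.1 = 0 → T = 24420/(12·0.615661) = 3305.39 ≈ 3305 lb.
ΣF_x = 0: A_x − T·cos38° = 0 → A_x = 3305.39 × 0.788011 = 2605 lb.
ΣF_y = 0: A_y + T·sin38° − 2200 − 2200 = 0 → A_y = 4400 − 3305.39 × 0.615661 = 2365 lb.

T = 3305 lb, A_x = 2605 lb, A_y = 2365 lb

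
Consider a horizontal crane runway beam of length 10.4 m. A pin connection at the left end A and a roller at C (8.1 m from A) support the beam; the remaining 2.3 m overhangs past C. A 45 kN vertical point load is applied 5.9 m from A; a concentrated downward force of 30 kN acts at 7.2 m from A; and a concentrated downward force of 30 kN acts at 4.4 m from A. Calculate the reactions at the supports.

ΣM about A: C_y·8.1 − 45·5.9 − 30·7.2 − 30·4.4 = 0 → C_y = 613.5/8.1 = 75.7407 ≈ 75.74 kN.
ΣF_y = 0: A_y + 75.7407 − 45 − 30 − 30 = 0 → A_y = 29.26 kN.
ΣF_x = 0: no horizontal applied forces, so A_x = 0.

A_x = 0, A_y = 29.26 kN, C_y = 75.74 kN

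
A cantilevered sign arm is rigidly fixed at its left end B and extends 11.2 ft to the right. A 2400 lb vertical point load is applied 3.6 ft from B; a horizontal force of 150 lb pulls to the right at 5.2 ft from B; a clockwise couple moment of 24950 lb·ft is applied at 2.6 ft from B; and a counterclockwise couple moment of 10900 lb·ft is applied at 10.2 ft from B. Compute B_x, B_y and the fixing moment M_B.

B_x = -150.0 lb, B_y = 2400 lb, M_B = 22690 lb·ft

ΣF_x = 0: B_x + 150 = 0 → B_x = -150.0 lb.
ΣF_y = 0: B_y − 2400 = 0 → B_y = 2400 lb.
ΣM about B: M_B − 2400·3.6 − 24950 + 10900 = 0 → M_B = 22690 lb·ft.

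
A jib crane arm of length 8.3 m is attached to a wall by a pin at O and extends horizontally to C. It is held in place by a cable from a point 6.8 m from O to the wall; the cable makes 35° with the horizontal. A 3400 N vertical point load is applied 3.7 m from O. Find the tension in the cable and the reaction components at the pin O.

ΣM about O: T·sin35°·6.8 − 3400·3.7 = 0 → T = 12580/(6.8·0.573576) = 3225.38 ≈ 3225 N.
ΣF_x = 0: O_x − T·cos35° = 0 → O_x = 3225.38 × 0.819152 = 2642 N.
ΣF_y = 0: O_y + T·sin35° − 3400 = 0 → O_y = 3400 − 3225.38 × 0.573576 = 1550 N.

T = 3225 N, O_x = 2642 N, O_y = 1550 N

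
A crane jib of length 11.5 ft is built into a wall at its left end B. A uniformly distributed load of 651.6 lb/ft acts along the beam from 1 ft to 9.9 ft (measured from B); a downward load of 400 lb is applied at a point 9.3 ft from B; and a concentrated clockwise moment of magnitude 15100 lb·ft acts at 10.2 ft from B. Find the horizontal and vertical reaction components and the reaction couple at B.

B_x = 0, B_y = 6199 lb, M_B = 50430 lb·ft

Resultant of the distributed load: 651.6 × 8.9 = 5799.24 lb at 5.45 ft from B.
ΣF_x = 0: B_x = 0.
ΣF_y = 0: B_y − 651.6·8.9 − 400 = 0 → B_y = 6199 lb.
ΣM about B: M_B − (651.6·8.9)·5.45 − 400·9.3 − 15100 = 0 → M_B = 50430 lb·ft.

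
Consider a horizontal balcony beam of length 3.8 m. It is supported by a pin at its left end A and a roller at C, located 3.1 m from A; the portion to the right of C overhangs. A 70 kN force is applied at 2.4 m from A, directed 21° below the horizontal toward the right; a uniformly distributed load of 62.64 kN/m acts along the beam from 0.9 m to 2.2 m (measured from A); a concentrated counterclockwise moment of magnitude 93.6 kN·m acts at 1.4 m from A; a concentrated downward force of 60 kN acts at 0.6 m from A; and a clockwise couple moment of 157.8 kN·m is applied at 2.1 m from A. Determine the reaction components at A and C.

A_x = -65.35 kN, A_y = 74.06 kN, C_y = 92.46 kN

Resultant of the distributed load: 62.64 × 1.3 = 81.432 kN at 1.55 m from A.
Taking moments about A: C_y·3.1 − 70·sin21°·2.4 − (62.64·1.3)·1.55 + 93.6 − 60·0.6 − 157.8 = 0 → C_y = 286.625/3.1 = 92.4597 ≈ 92.46 kN.
ΣF_y = 0: A_y + 92.4597 − 70·sin21° − 62.64·1.3 − 60 = 0 → A_y = 74.06 kN.
ΣF_x = 0: A_x + 70·cos21° = 0 → A_x = -65.35 kN.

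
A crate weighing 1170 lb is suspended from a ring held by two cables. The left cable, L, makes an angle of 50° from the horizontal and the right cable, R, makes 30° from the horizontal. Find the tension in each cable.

ΣF_x = 0: −T_L·cos50° + T_R·cos30° = 0 → T_R = 0.742227·T_L.
ΣF_y = 0: T_L·sin50° + T_R·sin30° = 1170.
Substitute: T_L·(0.766044 + 0.742227·0.5) = 1170 → T_L = 1028.88 ≈ 1029 lb.
Then T_R = 0.742227 × 1028.88 = 763.7 lb.

T_L = 1029 lb, T_R = 763.7 lb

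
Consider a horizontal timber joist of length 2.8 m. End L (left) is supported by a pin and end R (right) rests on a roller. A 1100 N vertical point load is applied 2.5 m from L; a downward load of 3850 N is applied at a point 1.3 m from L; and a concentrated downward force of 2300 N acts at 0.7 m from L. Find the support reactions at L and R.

ΣM about L: R_y·2.8 − 1100·2.5 − 3850·1.3 − 2300·0.7 = 0 → R_y = 9365/2.8 = 3344.64 ≈ 3345 N.
ΣF_y = 0: L_y + 3344.64 − 1100 − 3850 − 2300 = 0 → L_y = 3905 N.
ΣF_x = 0: no horizontal applied forces, so L_x = 0.

L_x = 0, L_y = 3905 N, R_y = 3345 N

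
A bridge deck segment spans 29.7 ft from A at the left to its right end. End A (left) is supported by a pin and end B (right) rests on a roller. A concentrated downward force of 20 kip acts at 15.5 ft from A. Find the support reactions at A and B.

ΣM about A: B_y·29.7 − 20·15.5 = 0 → B_y = 310/29.7 = 10.4377 ≈ 10.44 kip.
ΣF_y = 0: A_y + 10.4377 − 20 = 0 → A_y = 9.562 kip.
ΣF_x = 0: no horizontal applied forces, so A_x = 0.

A_x = 0, A_y = 9.562 kip, B_y = 10.44 kip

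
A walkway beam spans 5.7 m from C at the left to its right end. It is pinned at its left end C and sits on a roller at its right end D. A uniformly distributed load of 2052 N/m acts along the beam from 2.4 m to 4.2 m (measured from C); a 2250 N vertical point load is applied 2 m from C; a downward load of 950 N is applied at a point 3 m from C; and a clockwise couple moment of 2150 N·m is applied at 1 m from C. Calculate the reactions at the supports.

C_x = 0, C_y = 3089 N, D_y = 3805 N

Resultant of the distributed load: 2052 × 1.8 = 3693.6 N at 3.3 m from C.
Moments about C: D_y·5.7 − (2052·1.8)·3.3 − 2250·2 − 950·3 − 2150 = 0 → D_y = 21688.88/5.7 = 3805.07 ≈ 3805 N.
ΣF_y = 0: C_y + 3805.07 − 2052·1.8 − 2250 − 950 = 0 → C_y = 3089 N.
ΣF_x = 0: no horizontal applied forces, so C_x = 0.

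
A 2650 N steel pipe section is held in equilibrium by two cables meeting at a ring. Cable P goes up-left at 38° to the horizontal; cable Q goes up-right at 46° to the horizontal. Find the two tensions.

ΣF_x = 0: −T_P·cos38° + T_Q·cos46° = 0 → T_Q = 1.13439·T_P.
ΣF_y = 0: T_P·sin38° + T_Q·sin46° = 2650.
Substitute: T_P·(0.615661 + 1.13439·0.71934) = 2650 → T_P = 1850.98 ≈ 1851 N.
Then T_Q = 1.13439 × 1850.98 = 2100 N.

T_P = 1851 N, T_Q = 2100 N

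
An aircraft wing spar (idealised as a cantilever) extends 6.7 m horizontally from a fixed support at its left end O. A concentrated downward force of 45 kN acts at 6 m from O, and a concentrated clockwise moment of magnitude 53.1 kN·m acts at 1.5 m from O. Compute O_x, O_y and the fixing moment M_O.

ΣF_x = 0: O_x = 0.
ΣF_y = 0: O_y − 45 = 0 → O_y = 45.00 kN.
ΣM about O: M_O − 45·6 − 53.1 = 0 → M_O = 323.1 kN·m.

O_x = 0, O_y = 45.00 kN, M_O = 323.1 kN·m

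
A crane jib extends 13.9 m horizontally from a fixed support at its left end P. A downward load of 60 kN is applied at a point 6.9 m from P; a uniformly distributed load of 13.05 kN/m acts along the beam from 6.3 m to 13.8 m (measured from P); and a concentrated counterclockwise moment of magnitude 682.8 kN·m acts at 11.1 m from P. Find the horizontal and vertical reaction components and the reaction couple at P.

Resultant of the distributed load: 13.05 × 7.5 = 97.875 kN at 10.05 m from P.
ΣF_x = 0: P_x = 0.
ΣF_y = 0: P_y − 60 − 13.05·7.5 = 0 → P_y = 157.9 kN.
ΣM about P: M_P − 60·6.9 − (13.05·7.5)·10.05 + 682.8 = 0 → M_P = 714.8 kN·m.

P_x = 0, P_y = 157.9 kN, M_P = 714.8 kN·m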